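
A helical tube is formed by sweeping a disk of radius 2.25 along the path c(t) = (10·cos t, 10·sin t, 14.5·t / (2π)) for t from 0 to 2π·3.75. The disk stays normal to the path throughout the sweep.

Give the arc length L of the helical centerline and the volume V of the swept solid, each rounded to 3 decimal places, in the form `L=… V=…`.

2πR = 2π·10 = 62.831853
per-turn = √(62.831853² + 14.5²) = √(3947.8418 + 210.25) = √4158.0918 = 64.483267
L = 3.75 × 64.483267 = 241.812252
V = π·2.25² × L = 15.904313 × 241.812252 = 3845.857702

L=241.812 V=3845.858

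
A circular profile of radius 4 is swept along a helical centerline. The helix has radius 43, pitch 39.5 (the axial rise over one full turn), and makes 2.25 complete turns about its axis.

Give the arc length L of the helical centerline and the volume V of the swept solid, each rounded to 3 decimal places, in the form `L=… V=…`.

L=614.361 V=30881.133

2πR = 2π·43 = 270.176968
per-turn = √(270.176968² + 39.5²) = √(72995.5942 + 1560.25) = √74555.8442 = 273.049161
L = 2.25 × 273.049161 = 614.360612
V = π·4² × L = 50.265482 × 614.360612 = 30881.132542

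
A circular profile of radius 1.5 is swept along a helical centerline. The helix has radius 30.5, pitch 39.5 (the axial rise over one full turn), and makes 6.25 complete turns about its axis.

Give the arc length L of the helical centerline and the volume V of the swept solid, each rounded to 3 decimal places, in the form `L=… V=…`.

L=1222.910 V=8644.244

2πR = 2π·30.5 = 191.637152
per-turn = √(191.637152² + 39.5²) = √(36724.7980 + 1560.25) = √38285.0480 = 195.665654
L = 6.25 × 195.665654 = 1222.910335
V = π·1.5² × L = 7.068583 × 1222.910335 = 8644.243777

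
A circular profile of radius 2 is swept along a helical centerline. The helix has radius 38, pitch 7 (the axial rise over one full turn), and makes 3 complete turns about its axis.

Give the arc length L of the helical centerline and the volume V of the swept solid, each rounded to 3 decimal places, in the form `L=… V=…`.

L=716.591 V=9004.947

2πR = 2π·38 = 238.761042
per-turn = √(238.761042² + 7²) = √(57006.8350 + 49) = √57055.8350 = 238.863633
L = 3 × 238.863633 = 716.590898
V = π·2² × L = 12.566371 × 716.590898 = 9004.946804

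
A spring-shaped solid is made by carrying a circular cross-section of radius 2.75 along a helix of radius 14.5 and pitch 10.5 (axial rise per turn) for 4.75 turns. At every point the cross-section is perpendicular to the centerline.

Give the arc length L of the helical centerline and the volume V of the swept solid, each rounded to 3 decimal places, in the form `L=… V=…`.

2πR = 2π·14.5 = 91.106187
per-turn = √(91.106187² + 10.5²) = √(8300.3373 + 110.25) = √8410.5873 = 91.709254
L = 4.75 × 91.709254 = 435.618957
V = π·2.75² × L = 23.758294 × 435.618957 = 10349.563453

L=435.619 V=10349.563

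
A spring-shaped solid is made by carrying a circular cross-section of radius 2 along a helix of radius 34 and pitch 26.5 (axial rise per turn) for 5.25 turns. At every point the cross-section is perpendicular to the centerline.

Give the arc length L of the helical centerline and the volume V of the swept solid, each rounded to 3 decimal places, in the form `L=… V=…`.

L=1130.145 V=14201.817

2πR = 2π·34 = 213.628300
per-turn = √(213.628300² + 26.5²) = √(45637.0508 + 702.25) = √46339.3008 = 215.265652
L = 5.25 × 215.265652 = 1130.144671
V = π·2² × L = 12.566371 × 1130.144671 = 14201.816781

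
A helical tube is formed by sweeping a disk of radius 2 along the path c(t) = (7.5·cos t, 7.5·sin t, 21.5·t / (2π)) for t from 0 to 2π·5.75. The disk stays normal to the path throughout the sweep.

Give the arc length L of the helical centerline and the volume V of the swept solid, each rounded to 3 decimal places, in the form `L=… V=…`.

L=297.832 V=3742.664

2πR = 2π·7.5 = 47.123890
per-turn = √(47.123890² + 21.5²) = √(2220.6610 + 462.25) = √2682.9110 = 51.796824
L = 5.75 × 51.796824 = 297.831739
V = π·2² × L = 12.566371 × 297.831739 = 3742.664010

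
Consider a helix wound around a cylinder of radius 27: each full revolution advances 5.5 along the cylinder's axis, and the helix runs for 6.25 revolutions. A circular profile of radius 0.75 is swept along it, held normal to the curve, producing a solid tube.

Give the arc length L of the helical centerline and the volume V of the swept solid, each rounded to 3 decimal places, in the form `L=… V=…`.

2πR = 2π·27 = 169.646003
per-turn = √(169.646003² + 5.5²) = √(28779.7664 + 30.25) = √28810.0164 = 169.735136
L = 6.25 × 169.735136 = 1060.844601
V = π·0.75² × L = 1.767146 × 1060.844601 = 1874.667152

L=1060.845 V=1874.667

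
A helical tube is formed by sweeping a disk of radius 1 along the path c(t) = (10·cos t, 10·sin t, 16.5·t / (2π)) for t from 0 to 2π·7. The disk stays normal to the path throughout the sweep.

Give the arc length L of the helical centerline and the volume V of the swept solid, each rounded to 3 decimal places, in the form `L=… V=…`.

L=454.736 V=1428.594

2πR = 2π·10 = 62.831853
per-turn = √(62.831853² + 16.5²) = √(3947.8418 + 272.25) = √4220.0918 = 64.962233
L = 7 × 64.962233 = 454.735633
V = π·1² × L = 3.141593 × 454.735633 = 1428.594125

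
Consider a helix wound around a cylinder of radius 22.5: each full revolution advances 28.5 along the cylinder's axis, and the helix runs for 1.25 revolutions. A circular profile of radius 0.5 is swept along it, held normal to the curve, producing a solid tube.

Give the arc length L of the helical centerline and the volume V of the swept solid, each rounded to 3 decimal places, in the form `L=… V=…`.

2πR = 2π·22.5 = 141.371669
per-turn = √(141.371669² + 28.5²) = √(19985.9489 + 812.25) = √20798.1989 = 144.215807
L = 1.25 × 144.215807 = 180.269758
V = π·0.5² × L = 0.785398 × 180.269758 = 141.583537

L=180.270 V=141.584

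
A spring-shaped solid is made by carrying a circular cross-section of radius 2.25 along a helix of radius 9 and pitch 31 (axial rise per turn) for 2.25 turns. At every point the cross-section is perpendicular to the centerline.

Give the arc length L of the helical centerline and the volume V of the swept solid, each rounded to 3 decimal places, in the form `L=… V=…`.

L=145.099 V=2307.698

2πR = 2π·9 = 56.548668
per-turn = √(56.548668² + 31²) = √(3197.7518 + 961) = √4158.7518 = 64.488385
L = 2.25 × 64.488385 = 145.098867
V = π·2.25² × L = 15.904313 × 145.098867 = 2307.697764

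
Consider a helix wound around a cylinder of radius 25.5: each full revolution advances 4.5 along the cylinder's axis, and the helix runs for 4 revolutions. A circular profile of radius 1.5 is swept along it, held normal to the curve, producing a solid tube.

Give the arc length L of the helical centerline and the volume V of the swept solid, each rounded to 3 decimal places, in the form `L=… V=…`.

2πR = 2π·25.5 = 160.221225
per-turn = √(160.221225² + 4.5²) = √(25670.8410 + 20.25) = √25691.0910 = 160.284407
L = 4 × 160.284407 = 641.137627
V = π·1.5² × L = 7.068583 × 641.137627 = 4531.934833

L=641.138 V=4531.935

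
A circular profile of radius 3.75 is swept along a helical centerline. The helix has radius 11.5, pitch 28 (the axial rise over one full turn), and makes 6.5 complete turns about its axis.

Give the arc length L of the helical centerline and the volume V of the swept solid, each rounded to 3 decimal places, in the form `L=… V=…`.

2πR = 2π·11.5 = 72.256631
per-turn = √(72.256631² + 28²) = √(5221.0207 + 784) = √6005.0207 = 77.492069
L = 6.5 × 77.492069 = 503.698447
V = π·3.75² × L = 44.178647 × 503.698447 = 22252.715740

L=503.698 V=22252.716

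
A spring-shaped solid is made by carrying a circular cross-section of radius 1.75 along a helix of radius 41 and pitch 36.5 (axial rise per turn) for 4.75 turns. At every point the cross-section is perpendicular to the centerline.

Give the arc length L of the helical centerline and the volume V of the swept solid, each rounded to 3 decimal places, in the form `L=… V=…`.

L=1235.872 V=11890.480

2πR = 2π·41 = 257.610598
per-turn = √(257.610598² + 36.5²) = √(66363.2200 + 1332.25) = √67695.4700 = 260.183531
L = 4.75 × 260.183531 = 1235.871774
V = π·1.75² × L = 9.621128 × 1235.871774 = 11890.479913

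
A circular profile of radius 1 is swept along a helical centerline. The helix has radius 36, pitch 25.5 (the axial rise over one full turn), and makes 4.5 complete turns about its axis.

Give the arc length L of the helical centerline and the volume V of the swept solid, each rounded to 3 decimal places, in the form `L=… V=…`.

L=1024.324 V=3218.008

2πR = 2π·36 = 226.194671
per-turn = √(226.194671² + 25.5²) = √(51164.0292 + 650.25) = √51814.2792 = 227.627501
L = 4.5 × 227.627501 = 1024.323755
V = π·1² × L = 3.141593 × 1024.323755 = 3218.007982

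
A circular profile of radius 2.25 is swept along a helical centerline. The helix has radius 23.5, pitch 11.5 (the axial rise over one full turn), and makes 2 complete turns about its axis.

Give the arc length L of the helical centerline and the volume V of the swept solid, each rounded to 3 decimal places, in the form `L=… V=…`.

2πR = 2π·23.5 = 147.654855
per-turn = √(147.654855² + 11.5²) = √(21801.9561 + 132.25) = √21934.2061 = 148.102013
L = 2 × 148.102013 = 296.204025
V = π·2.25² × L = 15.904313 × 296.204025 = 4710.921470

L=296.204 V=4710.921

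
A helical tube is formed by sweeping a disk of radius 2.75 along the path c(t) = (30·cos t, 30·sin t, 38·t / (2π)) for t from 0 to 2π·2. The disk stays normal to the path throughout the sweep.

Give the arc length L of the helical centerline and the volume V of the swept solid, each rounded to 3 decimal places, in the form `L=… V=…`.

2πR = 2π·30 = 188.495559
per-turn = √(188.495559² + 38²) = √(35530.5758 + 1444) = √36974.5758 = 192.287742
L = 2 × 192.287742 = 384.575485
V = π·2.75² × L = 23.758294 × 384.575485 = 9136.857599

L=384.575 V=9136.858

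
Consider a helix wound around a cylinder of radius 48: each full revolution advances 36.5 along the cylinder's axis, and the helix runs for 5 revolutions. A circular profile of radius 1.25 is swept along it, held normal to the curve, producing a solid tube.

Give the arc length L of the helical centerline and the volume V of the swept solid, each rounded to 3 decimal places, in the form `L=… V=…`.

2πR = 2π·48 = 301.592895
per-turn = √(301.592895² + 36.5²) = √(90958.2742 + 1332.25) = √92290.5242 = 303.793555
L = 5 × 303.793555 = 1518.967776
V = π·1.25² × L = 4.908739 × 1518.967776 = 7456.215634

L=1518.968 V=7456.216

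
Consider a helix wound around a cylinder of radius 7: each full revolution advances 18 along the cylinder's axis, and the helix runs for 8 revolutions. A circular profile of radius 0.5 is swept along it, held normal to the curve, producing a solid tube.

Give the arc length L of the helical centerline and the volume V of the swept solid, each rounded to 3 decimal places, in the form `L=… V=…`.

2πR = 2π·7 = 43.982297
per-turn = √(43.982297² + 18²) = √(1934.4425 + 324) = √2258.4425 = 47.523073
L = 8 × 47.523073 = 380.184584
V = π·0.5² × L = 0.785398 × 380.184584 = 298.596274

L=380.185 V=298.596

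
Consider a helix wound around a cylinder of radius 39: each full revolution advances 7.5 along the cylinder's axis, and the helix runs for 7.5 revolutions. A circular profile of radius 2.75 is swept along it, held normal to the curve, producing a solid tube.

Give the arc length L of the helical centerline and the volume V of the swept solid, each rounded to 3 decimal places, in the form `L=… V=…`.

L=1838.692 V=43684.193

2πR = 2π·39 = 245.044227
per-turn = √(245.044227² + 7.5²) = √(60046.6732 + 56.25) = √60102.9232 = 245.158975
L = 7.5 × 245.158975 = 1838.692315
V = π·2.75² × L = 23.758294 × 1838.692315 = 43684.193406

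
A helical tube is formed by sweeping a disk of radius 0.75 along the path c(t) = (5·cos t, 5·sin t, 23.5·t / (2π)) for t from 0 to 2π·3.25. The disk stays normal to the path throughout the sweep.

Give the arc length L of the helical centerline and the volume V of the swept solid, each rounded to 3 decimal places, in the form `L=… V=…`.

2πR = 2π·5 = 31.415927
per-turn = √(31.415927² + 23.5²) = √(986.9604 + 552.25) = √1539.2104 = 39.232773
L = 3.25 × 39.232773 = 127.506511
V = π·0.75² × L = 1.767146 × 127.506511 = 225.322604

L=127.507 V=225.323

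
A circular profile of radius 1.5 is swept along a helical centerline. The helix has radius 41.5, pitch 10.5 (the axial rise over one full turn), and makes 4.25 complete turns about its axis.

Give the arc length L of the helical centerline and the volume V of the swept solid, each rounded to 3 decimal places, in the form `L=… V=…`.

L=1109.095 V=7839.730

2πR = 2π·41.5 = 260.752190
per-turn = √(260.752190² + 10.5²) = √(67991.7047 + 110.25) = √68101.9547 = 260.963512
L = 4.25 × 260.963512 = 1109.094927
V = π·1.5² × L = 7.068583 × 1109.094927 = 7839.730068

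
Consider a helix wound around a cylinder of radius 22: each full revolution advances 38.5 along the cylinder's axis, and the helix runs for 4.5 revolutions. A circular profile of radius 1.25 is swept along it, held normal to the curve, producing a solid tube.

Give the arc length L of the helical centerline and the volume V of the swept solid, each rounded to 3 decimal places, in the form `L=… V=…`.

L=645.712 V=3169.630

2πR = 2π·22 = 138.230077
per-turn = √(138.230077² + 38.5²) = √(19107.5541 + 1482.25) = √20589.8041 = 143.491478
L = 4.5 × 143.491478 = 645.711649
V = π·1.25² × L = 4.908739 × 645.711649 = 3169.629644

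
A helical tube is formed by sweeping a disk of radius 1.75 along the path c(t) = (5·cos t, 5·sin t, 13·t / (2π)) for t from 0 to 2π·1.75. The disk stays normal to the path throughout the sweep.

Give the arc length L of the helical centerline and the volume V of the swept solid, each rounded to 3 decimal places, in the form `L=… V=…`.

2πR = 2π·5 = 31.415927
per-turn = √(31.415927² + 13²) = √(986.9604 + 169) = √1155.9604 = 33.999418
L = 1.75 × 33.999418 = 59.498982
V = π·1.75² × L = 9.621128 × 59.498982 = 572.447291

L=59.499 V=572.447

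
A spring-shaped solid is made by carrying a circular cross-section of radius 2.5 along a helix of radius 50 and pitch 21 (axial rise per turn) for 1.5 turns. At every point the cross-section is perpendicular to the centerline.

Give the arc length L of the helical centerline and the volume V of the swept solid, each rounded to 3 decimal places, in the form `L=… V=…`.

L=472.291 V=9273.403

2πR = 2π·50 = 314.159265
per-turn = √(314.159265² + 21²) = √(98696.0440 + 441) = √99137.0440 = 314.860356
L = 1.5 × 314.860356 = 472.290535
V = π·2.5² × L = 19.634954 × 472.290535 = 9273.402961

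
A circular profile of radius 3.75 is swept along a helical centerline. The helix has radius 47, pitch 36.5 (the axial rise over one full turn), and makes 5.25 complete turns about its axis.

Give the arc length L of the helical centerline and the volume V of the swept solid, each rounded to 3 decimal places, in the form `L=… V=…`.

2πR = 2π·47 = 295.309709
per-turn = √(295.309709² + 36.5²) = √(87207.8245 + 1332.25) = √88540.0745 = 297.556842
L = 5.25 × 297.556842 = 1562.173423
V = π·3.75² × L = 44.178647 × 1562.173423 = 69014.707719

L=1562.173 V=69014.708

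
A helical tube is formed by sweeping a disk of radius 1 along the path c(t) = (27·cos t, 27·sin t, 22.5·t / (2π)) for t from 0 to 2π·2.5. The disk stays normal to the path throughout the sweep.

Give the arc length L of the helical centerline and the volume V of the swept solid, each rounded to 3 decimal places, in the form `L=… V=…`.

2πR = 2π·27 = 169.646003
per-turn = √(169.646003² + 22.5²) = √(28779.7664 + 506.25) = √29286.0164 = 171.131576
L = 2.5 × 171.131576 = 427.828941
V = π·1² × L = 3.141593 × 427.828941 = 1344.064258

L=427.829 V=1344.064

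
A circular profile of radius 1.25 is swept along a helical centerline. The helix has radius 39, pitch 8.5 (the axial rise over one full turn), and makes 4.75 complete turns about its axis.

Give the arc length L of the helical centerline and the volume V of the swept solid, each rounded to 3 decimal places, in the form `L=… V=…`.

L=1164.660 V=5717.012

2πR = 2π·39 = 245.044227
per-turn = √(245.044227² + 8.5²) = √(60046.6732 + 72.25) = √60118.9232 = 245.191605
L = 4.75 × 245.191605 = 1164.660124
V = π·1.25² × L = 4.908739 × 1164.660124 = 5717.012014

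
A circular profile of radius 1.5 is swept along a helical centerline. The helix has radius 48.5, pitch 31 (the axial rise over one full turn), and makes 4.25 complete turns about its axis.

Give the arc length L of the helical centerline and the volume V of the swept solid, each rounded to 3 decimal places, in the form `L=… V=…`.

2πR = 2π·48.5 = 304.734487
per-turn = √(304.734487² + 31²) = √(92863.1078 + 961) = √93824.1078 = 306.307211
L = 4.25 × 306.307211 = 1301.805649
V = π·1.5² × L = 7.068583 × 1301.805649 = 9201.921891

L=1301.806 V=9201.922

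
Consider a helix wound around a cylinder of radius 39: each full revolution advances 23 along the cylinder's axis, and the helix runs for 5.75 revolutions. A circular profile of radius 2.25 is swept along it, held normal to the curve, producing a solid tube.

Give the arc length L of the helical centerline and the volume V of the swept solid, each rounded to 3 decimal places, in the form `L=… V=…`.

L=1415.197 V=22507.739

2πR = 2π·39 = 245.044227
per-turn = √(245.044227² + 23²) = √(60046.6732 + 529) = √60575.6732 = 246.121257
L = 5.75 × 246.121257 = 1415.197228
V = π·2.25² × L = 15.904313 × 1415.197228 = 22507.739402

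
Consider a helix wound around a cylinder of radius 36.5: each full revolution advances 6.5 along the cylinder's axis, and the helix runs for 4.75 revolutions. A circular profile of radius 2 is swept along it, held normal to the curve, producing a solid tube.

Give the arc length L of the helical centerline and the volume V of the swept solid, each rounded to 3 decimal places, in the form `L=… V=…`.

L=1089.785 V=13694.638

2πR = 2π·36.5 = 229.336264
per-turn = √(229.336264² + 6.5²) = √(52595.1219 + 42.25) = √52637.3719 = 229.428359
L = 4.75 × 229.428359 = 1089.784705
V = π·2² × L = 12.566371 × 1089.784705 = 13694.638488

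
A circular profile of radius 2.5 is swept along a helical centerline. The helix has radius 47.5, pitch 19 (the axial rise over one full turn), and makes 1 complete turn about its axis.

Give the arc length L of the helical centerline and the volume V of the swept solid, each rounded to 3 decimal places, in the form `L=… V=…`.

2πR = 2π·47.5 = 298.451302
per-turn = √(298.451302² + 19²) = √(89073.1797 + 361) = √89434.1797 = 299.055479
L = 1 × 299.055479 = 299.055479
V = π·2.5² × L = 19.634954 × 299.055479 = 5871.940606

L=299.055 V=5871.941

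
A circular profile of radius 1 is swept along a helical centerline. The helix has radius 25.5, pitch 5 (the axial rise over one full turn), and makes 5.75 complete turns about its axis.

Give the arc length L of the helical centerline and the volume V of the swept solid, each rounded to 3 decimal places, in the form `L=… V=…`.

L=921.721 V=2895.670

2πR = 2π·25.5 = 160.221225
per-turn = √(160.221225² + 5²) = √(25670.8410 + 25) = √25695.8410 = 160.299223
L = 5.75 × 160.299223 = 921.720535
V = π·1² × L = 3.141593 × 921.720535 = 2895.670461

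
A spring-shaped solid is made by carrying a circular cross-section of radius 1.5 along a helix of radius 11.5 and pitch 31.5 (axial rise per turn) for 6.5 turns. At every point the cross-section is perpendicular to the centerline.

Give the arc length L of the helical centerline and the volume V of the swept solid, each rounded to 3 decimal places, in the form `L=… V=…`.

2πR = 2π·11.5 = 72.256631
per-turn = √(72.256631² + 31.5²) = √(5221.0207 + 992.25) = √6213.2707 = 78.824303
L = 6.5 × 78.824303 = 512.357969
V = π·1.5² × L = 7.068583 × 512.357969 = 3621.645070

L=512.358 V=3621.645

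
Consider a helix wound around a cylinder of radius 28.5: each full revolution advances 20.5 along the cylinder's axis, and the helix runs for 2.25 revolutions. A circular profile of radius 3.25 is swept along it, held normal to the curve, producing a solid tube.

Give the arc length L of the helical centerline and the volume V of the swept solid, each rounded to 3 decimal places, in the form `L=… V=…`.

2πR = 2π·28.5 = 179.070781
per-turn = √(179.070781² + 20.5²) = √(32066.3447 + 420.25) = √32486.5947 = 180.240380
L = 2.25 × 180.240380 = 405.540856
V = π·3.25² × L = 33.183072 × 405.540856 = 13457.091578

L=405.541 V=13457.092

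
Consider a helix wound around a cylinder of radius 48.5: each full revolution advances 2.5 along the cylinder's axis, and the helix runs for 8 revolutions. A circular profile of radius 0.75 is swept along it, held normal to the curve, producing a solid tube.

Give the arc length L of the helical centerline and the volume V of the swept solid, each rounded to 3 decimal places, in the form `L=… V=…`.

L=2437.958 V=4308.227

2πR = 2π·48.5 = 304.734487
per-turn = √(304.734487² + 2.5²) = √(92863.1078 + 6.25) = √92869.3578 = 304.744742
L = 8 × 304.744742 = 2437.957936
V = π·0.75² × L = 1.767146 × 2437.957936 = 4308.227293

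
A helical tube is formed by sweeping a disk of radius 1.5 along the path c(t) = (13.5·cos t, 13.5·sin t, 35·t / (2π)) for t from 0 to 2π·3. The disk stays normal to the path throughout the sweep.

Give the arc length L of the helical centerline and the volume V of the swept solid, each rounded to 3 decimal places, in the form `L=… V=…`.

2πR = 2π·13.5 = 84.823002
per-turn = √(84.823002² + 35²) = √(7194.9416 + 1225) = √8419.9416 = 91.760240
L = 3 × 91.760240 = 275.280719
V = π·1.5² × L = 7.068583 × 275.280719 = 1945.844743

L=275.281 V=1945.845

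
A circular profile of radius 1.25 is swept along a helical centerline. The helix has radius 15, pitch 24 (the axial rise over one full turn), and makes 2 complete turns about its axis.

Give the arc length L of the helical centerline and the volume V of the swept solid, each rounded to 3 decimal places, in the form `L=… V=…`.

L=194.511 V=954.804

2πR = 2π·15 = 94.247780
per-turn = √(94.247780² + 24²) = √(8882.6440 + 576) = √9458.6440 = 97.255560
L = 2 × 97.255560 = 194.511120
V = π·1.25² × L = 4.908739 × 194.511120 = 954.804228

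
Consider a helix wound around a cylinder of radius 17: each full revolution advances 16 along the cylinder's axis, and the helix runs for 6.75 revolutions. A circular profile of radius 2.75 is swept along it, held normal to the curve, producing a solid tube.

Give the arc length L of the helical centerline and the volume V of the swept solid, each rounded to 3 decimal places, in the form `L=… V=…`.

2πR = 2π·17 = 106.814150
per-turn = √(106.814150² + 16²) = √(11409.2627 + 256) = √11665.2627 = 108.005846
L = 6.75 × 108.005846 = 729.039458
V = π·2.75² × L = 23.758294 × 729.039458 = 17320.734102

L=729.039 V=17320.734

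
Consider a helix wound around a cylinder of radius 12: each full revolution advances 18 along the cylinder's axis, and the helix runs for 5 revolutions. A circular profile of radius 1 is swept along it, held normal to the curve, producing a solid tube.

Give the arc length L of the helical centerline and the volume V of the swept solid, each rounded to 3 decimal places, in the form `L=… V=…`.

2πR = 2π·12 = 75.398224
per-turn = √(75.398224² + 18²) = √(5684.8921 + 324) = √6008.8921 = 77.517044
L = 5 × 77.517044 = 387.585221
V = π·1² × L = 3.141593 × 387.585221 = 1217.634882

L=387.585 V=1217.635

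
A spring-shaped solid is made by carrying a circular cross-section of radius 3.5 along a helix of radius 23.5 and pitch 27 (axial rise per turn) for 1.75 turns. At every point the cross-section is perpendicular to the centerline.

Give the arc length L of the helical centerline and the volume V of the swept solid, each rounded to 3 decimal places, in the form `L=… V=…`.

L=262.681 V=10109.131

2πR = 2π·23.5 = 147.654855
per-turn = √(147.654855² + 27²) = √(21801.9561 + 729) = √22530.9561 = 150.103152
L = 1.75 × 150.103152 = 262.680515
V = π·3.5² × L = 38.484510 × 262.680515 = 10109.130920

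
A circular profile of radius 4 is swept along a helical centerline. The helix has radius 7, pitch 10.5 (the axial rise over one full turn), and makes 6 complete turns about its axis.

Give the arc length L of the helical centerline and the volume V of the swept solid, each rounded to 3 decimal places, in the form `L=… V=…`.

L=271.310 V=13637.511

2πR = 2π·7 = 43.982297
per-turn = √(43.982297² + 10.5²) = √(1934.4425 + 110.25) = √2044.6925 = 45.218276
L = 6 × 45.218276 = 271.309655
V = π·4² × L = 50.265482 × 271.309655 = 13637.510682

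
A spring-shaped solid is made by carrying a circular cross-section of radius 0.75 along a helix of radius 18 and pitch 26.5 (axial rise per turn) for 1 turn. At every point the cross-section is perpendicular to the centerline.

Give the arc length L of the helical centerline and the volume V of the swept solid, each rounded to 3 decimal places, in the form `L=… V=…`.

2πR = 2π·18 = 113.097336
per-turn = √(113.097336² + 26.5²) = √(12791.0073 + 702.25) = √13493.2573 = 116.160481
L = 1 × 116.160481 = 116.160481
V = π·0.75² × L = 1.767146 × 116.160481 = 205.272514

L=116.160 V=205.273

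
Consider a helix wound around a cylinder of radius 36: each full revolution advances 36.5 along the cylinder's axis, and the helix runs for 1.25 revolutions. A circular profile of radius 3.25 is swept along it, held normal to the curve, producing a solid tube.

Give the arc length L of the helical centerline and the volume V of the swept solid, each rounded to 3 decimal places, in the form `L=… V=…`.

L=286.401 V=9503.660

2πR = 2π·36 = 226.194671
per-turn = √(226.194671² + 36.5²) = √(51164.0292 + 1332.25) = √52496.2792 = 229.120665
L = 1.25 × 229.120665 = 286.400831
V = π·3.25² × L = 33.183072 × 286.400831 = 9503.659528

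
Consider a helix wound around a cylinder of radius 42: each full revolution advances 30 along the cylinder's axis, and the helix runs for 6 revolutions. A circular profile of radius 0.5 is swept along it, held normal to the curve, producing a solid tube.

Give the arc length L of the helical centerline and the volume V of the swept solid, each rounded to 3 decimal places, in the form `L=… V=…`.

L=1593.561 V=1251.580

2πR = 2π·42 = 263.893783
per-turn = √(263.893783² + 30²) = √(69639.9287 + 900) = √70539.9287 = 265.593540
L = 6 × 265.593540 = 1593.561242
V = π·0.5² × L = 0.785398 × 1593.561242 = 1251.580073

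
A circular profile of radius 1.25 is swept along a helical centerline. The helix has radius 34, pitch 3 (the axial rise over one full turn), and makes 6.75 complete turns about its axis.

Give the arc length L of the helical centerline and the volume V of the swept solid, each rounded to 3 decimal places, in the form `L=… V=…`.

2πR = 2π·34 = 213.628300
per-turn = √(213.628300² + 3²) = √(45637.0508 + 9) = √45646.0508 = 213.649364
L = 6.75 × 213.649364 = 1442.133207
V = π·1.25² × L = 4.908739 × 1442.133207 = 7079.054827

L=1442.133 V=7079.055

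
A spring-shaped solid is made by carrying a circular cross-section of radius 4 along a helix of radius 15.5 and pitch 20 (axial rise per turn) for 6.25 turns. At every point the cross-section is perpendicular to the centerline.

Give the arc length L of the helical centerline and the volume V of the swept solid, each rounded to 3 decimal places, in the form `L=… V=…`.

2πR = 2π·15.5 = 97.389372
per-turn = √(97.389372² + 20²) = √(9484.6898 + 400) = √9884.6898 = 99.421777
L = 6.25 × 99.421777 = 621.386109
V = π·4² × L = 50.265482 × 621.386109 = 31234.272561

L=621.386 V=31234.273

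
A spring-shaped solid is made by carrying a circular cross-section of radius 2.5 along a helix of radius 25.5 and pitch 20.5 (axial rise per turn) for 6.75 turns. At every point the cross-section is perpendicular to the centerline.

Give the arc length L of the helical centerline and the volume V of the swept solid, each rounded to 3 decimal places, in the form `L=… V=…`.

L=1090.310 V=21408.182

2πR = 2π·25.5 = 160.221225
per-turn = √(160.221225² + 20.5²) = √(25670.8410 + 420.25) = √26091.0910 = 161.527369
L = 6.75 × 161.527369 = 1090.309743
V = π·2.5² × L = 19.634954 × 1090.309743 = 21408.181744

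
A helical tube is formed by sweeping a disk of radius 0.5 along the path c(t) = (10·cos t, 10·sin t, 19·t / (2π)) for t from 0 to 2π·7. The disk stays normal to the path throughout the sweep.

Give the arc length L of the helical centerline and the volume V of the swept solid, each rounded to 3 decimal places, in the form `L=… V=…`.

2πR = 2π·10 = 62.831853
per-turn = √(62.831853² + 19²) = √(3947.8418 + 361) = √4308.8418 = 65.641768
L = 7 × 65.641768 = 459.492379
V = π·0.5² × L = 0.785398 × 459.492379 = 360.884470

L=459.492 V=360.884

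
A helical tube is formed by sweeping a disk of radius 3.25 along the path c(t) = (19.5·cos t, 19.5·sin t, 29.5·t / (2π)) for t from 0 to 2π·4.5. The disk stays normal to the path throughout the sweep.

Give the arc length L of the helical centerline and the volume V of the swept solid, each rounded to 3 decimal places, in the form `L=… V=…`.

2πR = 2π·19.5 = 122.522113
per-turn = √(122.522113² + 29.5²) = √(15011.6683 + 870.25) = √15881.9183 = 126.023483
L = 4.5 × 126.023483 = 567.105674
V = π·3.25² × L = 33.183072 × 567.105674 = 18818.308640

L=567.106 V=18818.309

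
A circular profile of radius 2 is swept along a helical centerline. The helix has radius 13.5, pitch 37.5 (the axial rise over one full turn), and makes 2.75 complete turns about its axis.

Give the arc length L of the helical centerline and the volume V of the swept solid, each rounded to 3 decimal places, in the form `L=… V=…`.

2πR = 2π·13.5 = 84.823002
per-turn = √(84.823002² + 37.5²) = √(7194.9416 + 1406.25) = √8601.1916 = 92.742609
L = 2.75 × 92.742609 = 255.042176
V = π·2² × L = 12.566371 × 255.042176 = 3204.954506

L=255.042 V=3204.955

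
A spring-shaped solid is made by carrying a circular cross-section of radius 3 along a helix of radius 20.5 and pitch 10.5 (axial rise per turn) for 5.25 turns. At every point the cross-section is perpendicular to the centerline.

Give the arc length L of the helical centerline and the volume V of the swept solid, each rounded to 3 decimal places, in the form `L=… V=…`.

L=678.471 V=19183.314

2πR = 2π·20.5 = 128.805299
per-turn = √(128.805299² + 10.5²) = √(16590.8050 + 110.25) = √16701.0550 = 129.232562
L = 5.25 × 129.232562 = 678.470949
V = π·3² × L = 28.274334 × 678.470949 = 19183.314136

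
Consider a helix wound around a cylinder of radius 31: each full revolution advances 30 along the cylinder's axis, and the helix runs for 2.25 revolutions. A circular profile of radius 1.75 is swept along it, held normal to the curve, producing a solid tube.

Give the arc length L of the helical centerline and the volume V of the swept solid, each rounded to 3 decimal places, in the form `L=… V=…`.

L=443.420 V=4266.200

2πR = 2π·31 = 194.778745
per-turn = √(194.778745² + 30²) = √(37938.7593 + 900) = √38838.7593 = 197.075517
L = 2.25 × 197.075517 = 443.419913
V = π·1.75² × L = 9.621128 × 443.419913 = 4266.199518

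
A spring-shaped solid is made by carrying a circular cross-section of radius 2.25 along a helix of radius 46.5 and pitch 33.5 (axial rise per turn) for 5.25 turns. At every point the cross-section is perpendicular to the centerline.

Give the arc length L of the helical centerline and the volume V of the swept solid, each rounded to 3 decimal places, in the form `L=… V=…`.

L=1543.933 V=24555.187

2πR = 2π·46.5 = 292.168117
per-turn = √(292.168117² + 33.5²) = √(85362.2085 + 1122.25) = √86484.4585 = 294.082401
L = 5.25 × 294.082401 = 1543.932604
V = π·2.25² × L = 15.904313 × 1543.932604 = 24555.187094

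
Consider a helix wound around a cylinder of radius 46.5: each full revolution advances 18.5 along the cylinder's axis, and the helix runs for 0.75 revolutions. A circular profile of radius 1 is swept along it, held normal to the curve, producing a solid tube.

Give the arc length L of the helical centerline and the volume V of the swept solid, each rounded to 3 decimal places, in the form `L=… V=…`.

L=219.565 V=689.784

2πR = 2π·46.5 = 292.168117
per-turn = √(292.168117² + 18.5²) = √(85362.2085 + 342.25) = √85704.4585 = 292.753238
L = 0.75 × 292.753238 = 219.564929
V = π·1² × L = 3.141593 × 219.564929 = 689.783567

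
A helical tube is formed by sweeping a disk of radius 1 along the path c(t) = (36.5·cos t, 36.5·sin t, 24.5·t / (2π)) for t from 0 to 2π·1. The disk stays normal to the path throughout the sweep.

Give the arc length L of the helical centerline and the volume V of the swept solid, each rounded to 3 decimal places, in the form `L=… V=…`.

2πR = 2π·36.5 = 229.336264
per-turn = √(229.336264² + 24.5²) = √(52595.1219 + 600.25) = √53195.3719 = 230.641219
L = 1 × 230.641219 = 230.641219
V = π·1² × L = 3.141593 × 230.641219 = 724.580759

L=230.641 V=724.581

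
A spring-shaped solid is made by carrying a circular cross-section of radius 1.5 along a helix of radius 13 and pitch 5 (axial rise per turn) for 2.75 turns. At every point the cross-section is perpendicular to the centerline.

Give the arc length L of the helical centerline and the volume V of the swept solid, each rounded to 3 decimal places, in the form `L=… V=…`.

L=225.044 V=1590.745

2πR = 2π·13 = 81.681409
per-turn = √(81.681409² + 5²) = √(6671.8526 + 25) = √6696.8526 = 81.834300
L = 2.75 × 81.834300 = 225.044324
V = π·1.5² × L = 7.068583 × 225.044324 = 1590.744586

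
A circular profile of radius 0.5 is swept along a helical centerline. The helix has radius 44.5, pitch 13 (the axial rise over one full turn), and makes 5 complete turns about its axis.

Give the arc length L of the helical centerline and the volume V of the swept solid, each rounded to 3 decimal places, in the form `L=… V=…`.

L=1399.519 V=1099.180

2πR = 2π·44.5 = 279.601746
per-turn = √(279.601746² + 13²) = √(78177.1365 + 169) = √78346.1365 = 279.903799
L = 5 × 279.903799 = 1399.518993
V = π·0.5² × L = 0.785398 × 1399.518993 = 1099.179647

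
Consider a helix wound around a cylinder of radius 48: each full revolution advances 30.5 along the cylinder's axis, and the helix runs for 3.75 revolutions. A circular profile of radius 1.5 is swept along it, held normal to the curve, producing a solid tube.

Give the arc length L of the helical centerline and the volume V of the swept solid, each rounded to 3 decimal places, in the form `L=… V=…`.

L=1136.742 V=8035.156

2πR = 2π·48 = 301.592895
per-turn = √(301.592895² + 30.5²) = √(90958.2742 + 930.25) = √91888.5242 = 303.131200
L = 3.75 × 303.131200 = 1136.741998
V = π·1.5² × L = 7.068583 × 1136.741998 = 8035.155700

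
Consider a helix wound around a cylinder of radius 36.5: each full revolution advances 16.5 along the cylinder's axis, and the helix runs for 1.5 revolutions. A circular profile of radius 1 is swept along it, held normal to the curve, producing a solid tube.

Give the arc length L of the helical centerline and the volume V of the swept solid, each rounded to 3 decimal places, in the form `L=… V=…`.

2πR = 2π·36.5 = 229.336264
per-turn = √(229.336264² + 16.5²) = √(52595.1219 + 272.25) = √52867.3719 = 229.929058
L = 1.5 × 229.929058 = 344.893587
V = π·1² × L = 3.141593 × 344.893587 = 1083.515161

L=344.894 V=1083.515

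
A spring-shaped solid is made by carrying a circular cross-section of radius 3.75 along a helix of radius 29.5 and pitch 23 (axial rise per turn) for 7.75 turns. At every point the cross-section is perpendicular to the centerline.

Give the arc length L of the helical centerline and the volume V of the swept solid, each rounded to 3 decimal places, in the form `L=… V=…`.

L=1447.510 V=63949.043

2πR = 2π·29.5 = 185.353967
per-turn = √(185.353967² + 23²) = √(34356.0929 + 529) = √34885.0929 = 186.775515
L = 7.75 × 186.775515 = 1447.510240
V = π·3.75² × L = 44.178647 × 1447.510240 = 63949.043454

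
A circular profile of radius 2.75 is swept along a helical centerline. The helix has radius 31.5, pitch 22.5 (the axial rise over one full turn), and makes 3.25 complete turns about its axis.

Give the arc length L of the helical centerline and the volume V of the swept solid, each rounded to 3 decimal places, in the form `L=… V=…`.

2πR = 2π·31.5 = 197.920337
per-turn = √(197.920337² + 22.5²) = √(39172.4599 + 506.25) = √39678.7099 = 199.195155
L = 3.25 × 199.195155 = 647.384255
V = π·2.75² × L = 23.758294 × 647.384255 = 15380.745736

L=647.384 V=15380.746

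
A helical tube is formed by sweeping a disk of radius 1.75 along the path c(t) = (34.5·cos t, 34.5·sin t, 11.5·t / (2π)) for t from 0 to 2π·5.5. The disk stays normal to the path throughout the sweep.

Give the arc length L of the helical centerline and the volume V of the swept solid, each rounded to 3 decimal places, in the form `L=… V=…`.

2πR = 2π·34.5 = 216.769893
per-turn = √(216.769893² + 11.5²) = √(46989.1866 + 132.25) = √47121.4366 = 217.074726
L = 5.5 × 217.074726 = 1193.910992
V = π·1.75² × L = 9.621128 × 1193.910992 = 11486.769875

L=1193.911 V=11486.770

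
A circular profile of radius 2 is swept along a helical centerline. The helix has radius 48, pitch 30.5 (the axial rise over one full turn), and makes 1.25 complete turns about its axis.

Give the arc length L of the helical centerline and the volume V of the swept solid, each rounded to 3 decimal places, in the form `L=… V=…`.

2πR = 2π·48 = 301.592895
per-turn = √(301.592895² + 30.5²) = √(90958.2742 + 930.25) = √91888.5242 = 303.131200
L = 1.25 × 303.131200 = 378.913999
V = π·2² × L = 12.566371 × 378.913999 = 4761.573748

L=378.914 V=4761.574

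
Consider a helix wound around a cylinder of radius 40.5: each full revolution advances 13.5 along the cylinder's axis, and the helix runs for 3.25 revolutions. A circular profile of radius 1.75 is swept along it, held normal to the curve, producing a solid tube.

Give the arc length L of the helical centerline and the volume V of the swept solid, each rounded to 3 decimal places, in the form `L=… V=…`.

L=828.187 V=7968.095

2πR = 2π·40.5 = 254.469005
per-turn = √(254.469005² + 13.5²) = √(64754.4745 + 182.25) = √64936.7245 = 254.826852
L = 3.25 × 254.826852 = 828.187269
V = π·1.75² × L = 9.621128 × 828.187269 = 7968.095309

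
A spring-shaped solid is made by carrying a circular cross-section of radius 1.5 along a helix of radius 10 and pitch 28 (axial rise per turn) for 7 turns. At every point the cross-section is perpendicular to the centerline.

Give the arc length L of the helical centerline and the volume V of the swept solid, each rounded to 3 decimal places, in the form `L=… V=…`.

L=481.519 V=3403.655

2πR = 2π·10 = 62.831853
per-turn = √(62.831853² + 28²) = √(3947.8418 + 784) = √4731.8418 = 68.788384
L = 7 × 68.788384 = 481.518687
V = π·1.5² × L = 7.068583 × 481.518687 = 3403.655034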